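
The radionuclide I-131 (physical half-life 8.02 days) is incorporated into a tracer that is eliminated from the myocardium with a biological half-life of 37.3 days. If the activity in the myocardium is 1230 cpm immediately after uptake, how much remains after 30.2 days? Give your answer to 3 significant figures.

1/t_eff = 1/t_phys + 1/t_biol = 1/8.02 + 1/37.3 = 0.1515 per day.
t_eff = 8.02 × 37.3 / (8.02 + 37.3) ≈ 6.6008 days.
Remaining = 1230 × (1/2)^(30.2/6.6008) = 1230 × (1/2)^4.5752 ≈ 51.597 cpm.

51.6 cpm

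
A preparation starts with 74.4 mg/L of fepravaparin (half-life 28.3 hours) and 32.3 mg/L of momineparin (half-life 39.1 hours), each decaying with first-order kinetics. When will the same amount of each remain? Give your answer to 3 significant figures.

Set 74.4·(1/2)^(t/28.3) = 32.3·(1/2)^(t/39.1).
Taking log₂: log₂(74.4/32.3) = t·(1/28.3 − 1/39.1).
log₂(2.3034) = 1.2038; 1/28.3 − 1/39.1 = 0.0097602.
t = 1.2038 / 0.0097602 ≈ 123.33 hours.

123 hours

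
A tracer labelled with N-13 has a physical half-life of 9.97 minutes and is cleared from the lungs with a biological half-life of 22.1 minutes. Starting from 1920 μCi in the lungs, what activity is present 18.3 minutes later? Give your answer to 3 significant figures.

1/t_eff = 1/t_phys + 1/t_biol = 1/9.97 + 1/22.1 = 0.14555 per minute.
t_eff = 9.97 × 22.1 / (9.97 + 22.1) ≈ 6.8705 minutes.
Remaining = 1920 × (1/2)^(18.3/6.8705) = 1920 × (1/2)^2.6636 ≈ 303.03 μCi.

303 μCi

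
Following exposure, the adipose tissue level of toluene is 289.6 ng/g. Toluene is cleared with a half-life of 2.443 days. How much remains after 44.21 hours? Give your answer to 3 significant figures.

Convert the elapsed time: 44.21 hours = 1.84208 days.
Number of half-lives: n = 1.84208/2.443 ≈ 0.75403.
Remaining = 289.6 × (1/2)^0.75403 = 289.6 × 0.59295 ≈ 171.72 ng/g.

172 ng/g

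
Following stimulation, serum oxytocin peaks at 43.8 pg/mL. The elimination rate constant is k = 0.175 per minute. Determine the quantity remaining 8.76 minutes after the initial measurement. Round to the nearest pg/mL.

t½ = ln 2 / k = 0.69315 / 0.175 ≈ 3.9608 minutes.
Number of half-lives: n = 8.76/3.9608 ≈ 2.2117.
Remaining = 43.8 × (1/2)^2.2117 = 43.8 × 0.21589 ≈ 9.4559 pg/mL.

9 pg/mL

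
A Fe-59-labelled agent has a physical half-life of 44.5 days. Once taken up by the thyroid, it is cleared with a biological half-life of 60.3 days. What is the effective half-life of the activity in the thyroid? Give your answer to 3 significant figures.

1/t_eff = 1/t_phys + 1/t_biol = 1/44.5 + 1/60.3 = 0.039056 per day.
t_eff = 44.5 × 60.3 / (44.5 + 60.3) ≈ 25.604 days.

25.6 days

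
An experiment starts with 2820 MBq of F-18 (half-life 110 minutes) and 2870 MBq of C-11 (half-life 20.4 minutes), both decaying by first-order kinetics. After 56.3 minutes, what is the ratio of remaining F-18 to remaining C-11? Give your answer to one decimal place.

4.7

F-18: 2820 × (1/2)^(56.3/110) = 2820 × (1/2)^0.51182 ≈ 1977.8 MBq.
C-11: 2870 × (1/2)^(56.3/20.4) = 2870 × (1/2)^2.7598 ≈ 423.74 MBq.
Ratio ≈ 1977.8 / 423.74 ≈ 4.6674.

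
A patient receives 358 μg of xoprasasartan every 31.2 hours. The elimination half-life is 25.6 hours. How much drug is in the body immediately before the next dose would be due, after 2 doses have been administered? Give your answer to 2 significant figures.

220 μg

The 2 doses were given 62.4, 31.2 hours ago.
Total = 358·(1/2)^(62.4/25.6) + 358·(1/2)^(31.2/25.6)
      = 66.088 + 153.82 ≈ 219.9 μg.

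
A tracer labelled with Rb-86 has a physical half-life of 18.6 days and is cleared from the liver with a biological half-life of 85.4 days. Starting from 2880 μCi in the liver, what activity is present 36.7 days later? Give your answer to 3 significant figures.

1/t_eff = 1/t_phys + 1/t_biol = 1/18.6 + 1/85.4 = 0.065473 per day.
t_eff = 18.6 × 85.4 / (18.6 + 85.4) ≈ 15.273 days.
Remaining = 2880 × (1/2)^(36.7/15.273) = 2880 × (1/2)^2.4029 ≈ 544.58 μCi.

545 μCi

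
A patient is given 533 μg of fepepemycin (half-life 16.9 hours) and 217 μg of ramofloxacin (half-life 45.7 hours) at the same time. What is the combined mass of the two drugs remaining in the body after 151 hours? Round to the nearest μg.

fepepemycin: 533 × (1/2)^(151/16.9) = 533 × (1/2)^8.9349 ≈ 1.0891 μg.
ramofloxacin: 217 × (1/2)^(151/45.7) = 217 × (1/2)^3.3042 ≈ 21.969 μg.
Total = 1.0891 + 21.969 ≈ 23.058 μg.

23 μg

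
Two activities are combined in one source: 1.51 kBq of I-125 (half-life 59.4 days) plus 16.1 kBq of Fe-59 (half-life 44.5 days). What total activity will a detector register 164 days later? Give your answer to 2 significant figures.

I-125: 1.51 × (1/2)^(164/59.4) = 1.51 × (1/2)^2.7609 ≈ 0.22277 kBq.
Fe-59: 16.1 × (1/2)^(164/44.5) = 16.1 × (1/2)^3.6854 ≈ 1.2514 kBq.
Total = 0.22277 + 1.2514 ≈ 1.4742 kBq.

1.5 kBq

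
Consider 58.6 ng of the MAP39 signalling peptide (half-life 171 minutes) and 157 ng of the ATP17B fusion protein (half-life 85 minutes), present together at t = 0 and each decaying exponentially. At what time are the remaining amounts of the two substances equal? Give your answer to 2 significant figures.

240 minutes

Set 58.6·(1/2)^(t/171) = 157·(1/2)^(t/85).
Taking log₂: log₂(58.6/157) = t·(1/171 − 1/85).
log₂(0.37325) = -1.4218; 1/171 − 1/85 = -0.0059168.
t = -1.4218 / -0.0059168 ≈ 240.3 minutes.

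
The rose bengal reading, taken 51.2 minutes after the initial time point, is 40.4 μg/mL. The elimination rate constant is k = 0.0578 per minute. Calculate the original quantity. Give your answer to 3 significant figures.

779 μg/mL

t½ = ln 2 / k = 0.69315 / 0.0578 ≈ 11.992 minutes.
Number of half-lives elapsed: n = 51.2/11.992 ≈ 4.2695.
A₀ = A × 2^n = 40.4 × 2^4.2695 = 40.4 × 19.286 ≈ 779.14 μg/mL.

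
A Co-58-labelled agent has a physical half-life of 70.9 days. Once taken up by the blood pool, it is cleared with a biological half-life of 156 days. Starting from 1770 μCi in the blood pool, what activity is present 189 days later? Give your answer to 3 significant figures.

1/t_eff = 1/t_phys + 1/t_biol = 1/70.9 + 1/156 = 0.020515 per day.
t_eff = 70.9 × 156 / (70.9 + 156) ≈ 48.746 days.
Remaining = 1770 × (1/2)^(189/48.746) = 1770 × (1/2)^3.8773 ≈ 120.45 μCi.

120 μCi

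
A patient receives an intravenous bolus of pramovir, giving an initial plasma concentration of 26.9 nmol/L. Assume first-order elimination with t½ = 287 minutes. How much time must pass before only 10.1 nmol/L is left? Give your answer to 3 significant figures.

Fraction remaining = 10.1/26.9 ≈ 0.37546.
n = log₂(26.9/10.1) = ln(2.6634)/ln 2 ≈ 1.4133 half-lives.
t = n × t½ = 1.4133 × 287 ≈ 405.6 minutes.

406 minutes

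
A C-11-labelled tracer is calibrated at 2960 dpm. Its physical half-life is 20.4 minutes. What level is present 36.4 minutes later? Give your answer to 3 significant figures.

Number of half-lives: n = 36.4/20.4 ≈ 1.7843.
Remaining = 2960 × (1/2)^1.7843 = 2960 × 0.29031 ≈ 859.33 dpm.

859 dpm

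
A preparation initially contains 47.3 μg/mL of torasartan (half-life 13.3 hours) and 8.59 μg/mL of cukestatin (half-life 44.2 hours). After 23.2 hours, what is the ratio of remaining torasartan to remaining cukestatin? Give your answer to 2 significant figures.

torasartan: 47.3 × (1/2)^(23.2/13.3) = 47.3 × (1/2)^1.7444 ≈ 14.117 μg/mL.
cukestatin: 8.59 × (1/2)^(23.2/44.2) = 8.59 × (1/2)^0.52489 ≈ 5.9702 μg/mL.
Ratio ≈ 14.117 / 5.9702 ≈ 2.3647.

2.4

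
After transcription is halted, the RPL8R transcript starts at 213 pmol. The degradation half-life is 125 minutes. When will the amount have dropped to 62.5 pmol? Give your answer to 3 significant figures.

Fraction remaining = 62.5/213 ≈ 0.29343.
n = log₂(213/62.5) = ln(3.408)/ln 2 ≈ 1.7689 half-lives.
t = n × t½ = 1.7689 × 125 ≈ 221.12 minutes.

221 minutes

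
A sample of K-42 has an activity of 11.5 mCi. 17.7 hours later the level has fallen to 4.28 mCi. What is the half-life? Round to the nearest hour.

A/A₀ = 4.28/11.5 ≈ 0.37217.
n = log₂(2.6869) ≈ 1.426 half-lives elapsed in 17.7 hours.
t½ = 17.7/1.426 ≈ 12.413 hours.

12 hours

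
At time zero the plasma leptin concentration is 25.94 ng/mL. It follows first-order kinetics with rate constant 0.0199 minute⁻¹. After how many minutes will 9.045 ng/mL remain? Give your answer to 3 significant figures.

52.9 minutes

t½ = ln 2 / k = 0.69315 / 0.0199 ≈ 34.832 minutes.
Fraction remaining = 9.045/25.94 ≈ 0.34869.
n = log₂(25.94/9.045) = ln(2.8679)/ln 2 ≈ 1.52 half-lives.
t = n × t½ = 1.52 × 34.832 ≈ 52.943 minutes.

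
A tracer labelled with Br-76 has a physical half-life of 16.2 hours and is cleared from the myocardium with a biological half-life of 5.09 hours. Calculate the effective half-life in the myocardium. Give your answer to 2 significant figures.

1/t_eff = 1/t_phys + 1/t_biol = 1/16.2 + 1/5.09 = 0.25819 per hour.
t_eff = 16.2 × 5.09 / (16.2 + 5.09) ≈ 3.8731 hours.

3.9 hours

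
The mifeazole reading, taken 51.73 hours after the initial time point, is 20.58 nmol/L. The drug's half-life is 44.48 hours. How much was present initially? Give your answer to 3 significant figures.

Number of half-lives elapsed: n = 51.73/44.48 ≈ 1.163.
A₀ = A × 2^n = 20.58 × 2^1.163 = 20.58 × 2.2392 ≈ 46.083 nmol/L.

46.1 nmol/L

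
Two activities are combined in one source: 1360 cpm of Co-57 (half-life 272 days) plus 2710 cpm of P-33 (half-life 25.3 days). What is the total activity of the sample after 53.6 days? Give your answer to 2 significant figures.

Co-57: 1360 × (1/2)^(53.6/272) = 1360 × (1/2)^0.19706 ≈ 1186.4 cpm.
P-33: 2710 × (1/2)^(53.6/25.3) = 2710 × (1/2)^2.1186 ≈ 624.04 cpm.
Total = 1186.4 + 624.04 ≈ 1810.4 cpm.

1800 cpm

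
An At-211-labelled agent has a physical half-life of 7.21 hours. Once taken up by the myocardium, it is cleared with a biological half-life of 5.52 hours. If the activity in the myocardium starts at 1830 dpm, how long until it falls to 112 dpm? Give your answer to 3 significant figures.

1/t_eff = 1/t_phys + 1/t_biol = 1/7.21 + 1/5.52 = 0.31986 per hour.
t_eff = 7.21 × 5.52 / (7.21 + 5.52) ≈ 3.1264 hours.
n = log₂(1830/112) ≈ 4.0303; t = 4.0303 × 3.1264 ≈ 12.6 hours.

12.6 hours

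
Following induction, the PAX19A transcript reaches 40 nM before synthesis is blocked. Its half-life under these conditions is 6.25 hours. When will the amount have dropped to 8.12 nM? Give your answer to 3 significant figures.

14.4 hours

Fraction remaining = 8.12/40 ≈ 0.203.
n = log₂(40/8.12) = ln(4.9261)/ln 2 ≈ 2.3004 half-lives.
t = n × t½ = 2.3004 × 6.25 ≈ 14.378 hours.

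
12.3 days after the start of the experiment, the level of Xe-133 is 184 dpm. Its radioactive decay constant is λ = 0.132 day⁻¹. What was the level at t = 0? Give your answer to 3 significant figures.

933 dpm

t½ = ln 2 / λ = 0.69315 / 0.132 ≈ 5.2511 days.
Number of half-lives elapsed: n = 12.3/5.2511 ≈ 2.3424.
A₀ = A × 2^n = 184 × 2^2.3424 = 184 × 5.0713 ≈ 933.12 dpm.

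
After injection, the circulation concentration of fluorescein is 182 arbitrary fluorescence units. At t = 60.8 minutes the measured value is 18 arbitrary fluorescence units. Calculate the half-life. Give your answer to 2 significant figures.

A/A₀ = 18/182 ≈ 0.098901.
n = log₂(10.111) ≈ 3.3379 half-lives elapsed in 60.8 minutes.
t½ = 60.8/3.3379 ≈ 18.215 minutes.

18 minutes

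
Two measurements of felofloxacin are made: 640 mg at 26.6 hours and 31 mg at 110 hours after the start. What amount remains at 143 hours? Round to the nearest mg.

Over Δt = 110 − 26.6 = 83.4 hours, the level fell by a factor of 640/31 ≈ 20.645.
n = log₂(20.645) ≈ 4.3677 half-lives, so t½ = 83.4/4.3677 ≈ 19.095 hours.
From t = 110 to t = 143: 31 × (1/2)^((143−110)/19.095) ≈ 9.3564 mg.

9 mg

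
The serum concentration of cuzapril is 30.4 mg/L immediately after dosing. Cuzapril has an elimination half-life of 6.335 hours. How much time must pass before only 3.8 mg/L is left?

3.8/30.4 = 1/8, so 3 half-lives have elapsed.
t = 3 × 6.335 = 19.005 hours.

19.005 hours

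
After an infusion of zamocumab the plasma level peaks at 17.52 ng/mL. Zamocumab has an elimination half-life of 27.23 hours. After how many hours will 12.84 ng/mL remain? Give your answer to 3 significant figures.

12.2 hours

Fraction remaining = 12.84/17.52 ≈ 0.73288.
n = log₂(17.52/12.84) = ln(1.3645)/ln 2 ≈ 0.44836 half-lives.
t = n × t½ = 0.44836 × 27.23 ≈ 12.209 hours.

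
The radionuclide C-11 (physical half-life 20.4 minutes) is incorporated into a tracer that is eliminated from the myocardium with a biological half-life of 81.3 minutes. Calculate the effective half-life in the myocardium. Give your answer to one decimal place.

16.3 minutes

1/t_eff = 1/t_phys + 1/t_biol = 1/20.4 + 1/81.3 = 0.06132 per minute.
t_eff = 20.4 × 81.3 / (20.4 + 81.3) ≈ 16.308 minutes.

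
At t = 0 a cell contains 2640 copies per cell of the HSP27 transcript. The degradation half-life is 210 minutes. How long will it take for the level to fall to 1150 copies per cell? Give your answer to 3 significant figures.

Fraction remaining = 1150/2640 ≈ 0.43561.
n = log₂(2640/1150) = ln(2.2957)/ln 2 ≈ 1.1989 half-lives.
t = n × t½ = 1.1989 × 210 ≈ 251.77 minutes.

252 minutes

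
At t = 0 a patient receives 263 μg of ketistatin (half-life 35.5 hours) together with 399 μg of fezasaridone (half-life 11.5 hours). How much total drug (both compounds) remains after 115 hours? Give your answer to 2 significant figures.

ketistatin: 263 × (1/2)^(115/35.5) = 263 × (1/2)^3.2394 ≈ 27.848 μg.
fezasaridone: 399 × (1/2)^(115/11.5) = 399 × (1/2)^10 ≈ 0.38965 μg.
Total = 27.848 + 0.38965 ≈ 28.237 μg.

28 μg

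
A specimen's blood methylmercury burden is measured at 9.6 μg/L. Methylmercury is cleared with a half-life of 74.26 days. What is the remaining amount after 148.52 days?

Elapsed time is 2 half-lives (148.52/74.26).
Each half-life halves the amount: 9.6 × (1/2)^2 = 9.6/4 = 2.4 μg/L.

2.4 μg/L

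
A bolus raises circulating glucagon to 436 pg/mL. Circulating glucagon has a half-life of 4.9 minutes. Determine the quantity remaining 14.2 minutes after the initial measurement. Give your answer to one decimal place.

Number of half-lives: n = 14.2/4.9 ≈ 2.898.
Remaining = 436 × (1/2)^2.898 = 436 × 0.13416 ≈ 58.494 pg/mL.

58.5 pg/mL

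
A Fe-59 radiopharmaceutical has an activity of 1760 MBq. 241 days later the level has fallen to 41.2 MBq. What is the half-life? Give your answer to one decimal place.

44.5 days

A/A₀ = 41.2/1760 ≈ 0.023409.
n = log₂(42.718) ≈ 5.4168 half-lives elapsed in 241 days.
t½ = 241/5.4168 ≈ 44.491 days.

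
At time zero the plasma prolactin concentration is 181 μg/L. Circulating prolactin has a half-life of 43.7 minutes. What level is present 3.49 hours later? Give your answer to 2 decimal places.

6.53 μg/L

Convert the elapsed time: 3.49 hours = 209.4 minutes.
Number of half-lives: n = 209.4/43.7 ≈ 4.7918.
Remaining = 181 × (1/2)^4.7918 = 181 × 0.036102 ≈ 6.5345 μg/L.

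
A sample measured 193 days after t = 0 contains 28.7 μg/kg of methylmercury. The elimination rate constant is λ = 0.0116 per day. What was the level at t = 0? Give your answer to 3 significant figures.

t½ = ln 2 / λ = 0.69315 / 0.0116 ≈ 59.754 days.
Number of half-lives elapsed: n = 193/59.754 ≈ 3.2299.
A₀ = A × 2^n = 28.7 × 2^3.2299 = 28.7 × 9.3821 ≈ 269.27 μg/kg.

269 μg/kg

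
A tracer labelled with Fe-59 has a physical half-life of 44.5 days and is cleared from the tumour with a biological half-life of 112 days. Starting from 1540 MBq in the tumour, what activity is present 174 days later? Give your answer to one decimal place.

34.9 MBq

1/t_eff = 1/t_phys + 1/t_biol = 1/44.5 + 1/112 = 0.0314 per day.
t_eff = 44.5 × 112 / (44.5 + 112) ≈ 31.847 days.
Remaining = 1540 × (1/2)^(174/31.847) = 1540 × (1/2)^5.4637 ≈ 34.897 MBq.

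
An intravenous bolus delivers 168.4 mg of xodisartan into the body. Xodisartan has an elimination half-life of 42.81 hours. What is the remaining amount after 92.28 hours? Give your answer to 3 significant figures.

Number of half-lives: n = 92.28/42.81 ≈ 2.1556.
Remaining = 168.4 × (1/2)^2.1556 = 168.4 × 0.22444 ≈ 37.796 mg.

37.8 mg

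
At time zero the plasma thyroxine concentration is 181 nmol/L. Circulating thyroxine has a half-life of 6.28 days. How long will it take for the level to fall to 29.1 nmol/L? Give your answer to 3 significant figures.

Fraction remaining = 29.1/181 ≈ 0.16077.
n = log₂(181/29.1) = ln(6.2199)/ln 2 ≈ 2.6369 half-lives.
t = n × t½ = 2.6369 × 6.28 ≈ 16.56 days.

16.6 days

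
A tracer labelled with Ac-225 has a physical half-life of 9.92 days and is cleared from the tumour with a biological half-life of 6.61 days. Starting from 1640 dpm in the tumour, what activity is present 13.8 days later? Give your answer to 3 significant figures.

147 dpm

1/t_eff = 1/t_phys + 1/t_biol = 1/9.92 + 1/6.61 = 0.25209 per day.
t_eff = 9.92 × 6.61 / (9.92 + 6.61) ≈ 3.9668 days.
Remaining = 1640 × (1/2)^(13.8/3.9668) = 1640 × (1/2)^3.4789 ≈ 147.1 dpm.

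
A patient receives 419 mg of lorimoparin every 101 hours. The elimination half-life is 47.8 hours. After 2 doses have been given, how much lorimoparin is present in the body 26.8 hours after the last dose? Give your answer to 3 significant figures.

The 2 doses were given 127.8, 26.8 hours ago.
Total = 419·(1/2)^(127.8/47.8) + 419·(1/2)^(26.8/47.8)
      = 65.67 + 284.08 ≈ 349.75 mg.

350 mg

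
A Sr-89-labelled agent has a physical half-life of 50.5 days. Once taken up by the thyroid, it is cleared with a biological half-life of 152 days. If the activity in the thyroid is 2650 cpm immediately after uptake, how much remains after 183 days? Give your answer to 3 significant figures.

1/t_eff = 1/t_phys + 1/t_biol = 1/50.5 + 1/152 = 0.026381 per day.
t_eff = 50.5 × 152 / (50.5 + 152) ≈ 37.906 days.
Remaining = 2650 × (1/2)^(183/37.906) = 2650 × (1/2)^4.8277 ≈ 93.317 cpm.

93.3 cpm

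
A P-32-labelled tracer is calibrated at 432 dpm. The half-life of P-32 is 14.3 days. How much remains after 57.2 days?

27 dpm

Elapsed time is 4 half-lives (57.2/14.3).
Each half-life halves the amount: 432 × (1/2)^4 = 432/16 = 27 dpm.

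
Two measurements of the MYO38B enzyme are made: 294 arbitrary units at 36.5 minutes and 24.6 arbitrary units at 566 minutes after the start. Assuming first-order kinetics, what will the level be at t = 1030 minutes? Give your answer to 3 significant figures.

2.80 arbitrary units

Over Δt = 566 − 36.5 = 529.5 minutes, the level fell by a factor of 294/24.6 ≈ 11.951.
n = log₂(11.951) ≈ 3.5791 half-lives, so t½ = 529.5/3.5791 ≈ 147.94 minutes.
From t = 566 to t = 1030: 24.6 × (1/2)^((1030−566)/147.94) ≈ 2.7977 arbitrary units.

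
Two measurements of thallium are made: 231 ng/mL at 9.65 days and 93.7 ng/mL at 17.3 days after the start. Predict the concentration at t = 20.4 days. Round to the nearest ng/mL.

Over Δt = 17.3 − 9.65 = 7.65 days, the level fell by a factor of 231/93.7 ≈ 2.4653.
n = log₂(2.4653) ≈ 1.3018 half-lives, so t½ = 7.65/1.3018 ≈ 5.8766 days.
From t = 17.3 to t = 20.4: 93.7 × (1/2)^((20.4−17.3)/5.8766) ≈ 65.004 ng/mL.

65 ng/mL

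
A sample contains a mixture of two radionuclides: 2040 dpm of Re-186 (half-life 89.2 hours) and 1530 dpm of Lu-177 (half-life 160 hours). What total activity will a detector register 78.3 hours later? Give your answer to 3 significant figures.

2200 dpm

Re-186: 2040 × (1/2)^(78.3/89.2) = 2040 × (1/2)^0.8778 ≈ 1110.2 dpm.
Lu-177: 1530 × (1/2)^(78.3/160) = 1530 × (1/2)^0.48938 ≈ 1089.9 dpm.
Total = 1110.2 + 1089.9 ≈ 2200 dpm.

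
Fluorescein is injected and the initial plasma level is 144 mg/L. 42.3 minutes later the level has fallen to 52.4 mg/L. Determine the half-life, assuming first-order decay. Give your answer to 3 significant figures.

A/A₀ = 52.4/144 ≈ 0.36389.
n = log₂(2.7481) ≈ 1.4584 half-lives elapsed in 42.3 minutes.
t½ = 42.3/1.4584 ≈ 29.004 minutes.

29.0 minutes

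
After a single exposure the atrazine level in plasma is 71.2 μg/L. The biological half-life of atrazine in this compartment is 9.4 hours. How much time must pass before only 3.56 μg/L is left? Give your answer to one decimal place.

40.6 hours

Fraction remaining = 3.56/71.2 ≈ 0.05.
n = log₂(71.2/3.56) = ln(20)/ln 2 ≈ 4.3219 half-lives.
t = n × t½ = 4.3219 × 9.4 ≈ 40.626 hours.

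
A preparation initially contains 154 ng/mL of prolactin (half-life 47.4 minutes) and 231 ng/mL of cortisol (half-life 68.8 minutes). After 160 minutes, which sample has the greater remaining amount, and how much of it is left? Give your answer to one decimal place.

prolactin: 154 × (1/2)^3.3755 ≈ 14.838 ng/mL.
cortisol: 231 × (1/2)^2.3256 ≈ 46.083 ng/mL.
Cortisol has more remaining, at ≈ 46.083 ng/mL.

cortisol, 46.1 ng/mL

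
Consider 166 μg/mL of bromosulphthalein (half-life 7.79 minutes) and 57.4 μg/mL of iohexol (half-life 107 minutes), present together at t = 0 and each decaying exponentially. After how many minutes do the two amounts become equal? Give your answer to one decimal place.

Set 166·(1/2)^(t/7.79) = 57.4·(1/2)^(t/107).
Taking log₂: log₂(166/57.4) = t·(1/7.79 − 1/107).
log₂(2.892) = 1.5321; 1/7.79 − 1/107 = 0.11902.
t = 1.5321 / 0.11902 ≈ 12.872 minutes.

12.9 minutes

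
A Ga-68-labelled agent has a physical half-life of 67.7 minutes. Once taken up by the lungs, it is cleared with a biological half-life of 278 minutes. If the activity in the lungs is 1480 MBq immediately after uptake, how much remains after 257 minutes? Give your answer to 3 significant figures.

56.1 MBq

1/t_eff = 1/t_phys + 1/t_biol = 1/67.7 + 1/278 = 0.018368 per minute.
t_eff = 67.7 × 278 / (67.7 + 278) ≈ 54.442 minutes.
Remaining = 1480 × (1/2)^(257/54.442) = 1480 × (1/2)^4.7206 ≈ 56.132 MBq.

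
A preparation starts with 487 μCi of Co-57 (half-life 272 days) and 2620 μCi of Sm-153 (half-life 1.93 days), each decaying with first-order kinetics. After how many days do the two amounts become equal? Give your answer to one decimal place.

Set 487·(1/2)^(t/272) = 2620·(1/2)^(t/1.93).
Taking log₂: log₂(487/2620) = t·(1/272 − 1/1.93).
log₂(0.18588) = -2.4276; 1/272 − 1/1.93 = -0.51446.
t = -2.4276 / -0.51446 ≈ 4.7187 days.

4.7 days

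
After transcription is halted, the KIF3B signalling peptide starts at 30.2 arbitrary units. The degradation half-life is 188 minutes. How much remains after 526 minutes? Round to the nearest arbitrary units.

Number of half-lives: n = 526/188 ≈ 2.7979.
Remaining = 30.2 × (1/2)^2.7979 = 30.2 × 0.1438 ≈ 4.3427 arbitrary units.

4 arbitrary units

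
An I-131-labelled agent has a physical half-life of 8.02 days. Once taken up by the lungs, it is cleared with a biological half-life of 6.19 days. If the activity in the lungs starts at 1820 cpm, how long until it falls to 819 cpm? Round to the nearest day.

4 days

1/t_eff = 1/t_phys + 1/t_biol = 1/8.02 + 1/6.19 = 0.28624 per day.
t_eff = 8.02 × 6.19 / (8.02 + 6.19) ≈ 3.4936 days.
n = log₂(1820/819) ≈ 1.152; t = 1.152 × 3.4936 ≈ 4.0246 days.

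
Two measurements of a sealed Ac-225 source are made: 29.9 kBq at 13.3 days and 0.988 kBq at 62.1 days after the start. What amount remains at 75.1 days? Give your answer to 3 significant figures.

0.398 kBq

Over Δt = 62.1 − 13.3 = 48.8 days, the level fell by a factor of 29.9/0.988 ≈ 30.263.
n = log₂(30.263) ≈ 4.9195 half-lives, so t½ = 48.8/4.9195 ≈ 9.9197 days.
From t = 62.1 to t = 75.1: 0.988 × (1/2)^((75.1−62.1)/9.9197) ≈ 0.39834 kBq.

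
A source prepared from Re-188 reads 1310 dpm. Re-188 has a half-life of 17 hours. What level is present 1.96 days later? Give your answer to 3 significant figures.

192 dpm

Convert the elapsed time: 1.96 days = 47.04 hours.
Number of half-lives: n = 47.04/17 ≈ 2.7671.
Remaining = 1310 × (1/2)^2.7671 = 1310 × 0.1469 ≈ 192.44 dpm.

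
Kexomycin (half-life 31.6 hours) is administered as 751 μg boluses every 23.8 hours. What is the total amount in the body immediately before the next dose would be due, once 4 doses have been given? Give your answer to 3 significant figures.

The 4 doses were given 95.2, 71.4, 47.6, 23.8 hours ago.
Total = 751·(1/2)^(95.2/31.6) + 751·(1/2)^(71.4/31.6) + 751·(1/2)^(47.6/31.6) + 751·(1/2)^(23.8/31.6)
      = 93.055 + 156.84 + 264.36 + 445.57 ≈ 959.82 μg.

960 μg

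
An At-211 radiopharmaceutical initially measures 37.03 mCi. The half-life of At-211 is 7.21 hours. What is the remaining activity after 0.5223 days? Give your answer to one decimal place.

11.1 mCi

Convert the elapsed time: 0.5223 days = 12.5352 hours.
Number of half-lives: n = 12.5352/7.21 ≈ 1.7386.
Remaining = 37.03 × (1/2)^1.7386 = 37.03 × 0.29966 ≈ 11.097 mCi.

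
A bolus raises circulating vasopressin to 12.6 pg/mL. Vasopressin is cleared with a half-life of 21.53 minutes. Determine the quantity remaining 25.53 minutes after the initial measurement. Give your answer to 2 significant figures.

Number of half-lives: n = 25.53/21.53 ≈ 1.1858.
Remaining = 12.6 × (1/2)^1.1858 = 12.6 × 0.43958 ≈ 5.5388 pg/mL.

5.5 pg/mL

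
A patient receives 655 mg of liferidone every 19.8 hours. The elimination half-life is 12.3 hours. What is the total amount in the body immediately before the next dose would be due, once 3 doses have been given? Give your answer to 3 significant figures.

308 mg

The 3 doses were given 59.4, 39.6, 19.8 hours ago.
Total = 655·(1/2)^(59.4/12.3) + 655·(1/2)^(39.6/12.3) + 655·(1/2)^(19.8/12.3)
      = 23.04 + 70.319 + 214.61 ≈ 307.97 mg.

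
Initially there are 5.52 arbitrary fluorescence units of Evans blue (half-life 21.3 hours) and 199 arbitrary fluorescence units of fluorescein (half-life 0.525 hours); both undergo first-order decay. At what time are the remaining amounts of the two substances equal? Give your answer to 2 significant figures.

Set 5.52·(1/2)^(t/21.3) = 199·(1/2)^(t/0.525).
Taking log₂: log₂(5.52/199) = t·(1/21.3 − 1/0.525).
log₂(0.027739) = -5.172; 1/21.3 − 1/0.525 = -1.8578.
t = -5.172 / -1.8578 ≈ 2.7839 hours.

2.8 hours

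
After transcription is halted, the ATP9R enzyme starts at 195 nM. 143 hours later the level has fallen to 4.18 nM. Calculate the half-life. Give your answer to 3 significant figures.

25.8 hours

A/A₀ = 4.18/195 ≈ 0.021436.
n = log₂(46.651) ≈ 5.5438 half-lives elapsed in 143 hours.
t½ = 143/5.5438 ≈ 25.794 hours.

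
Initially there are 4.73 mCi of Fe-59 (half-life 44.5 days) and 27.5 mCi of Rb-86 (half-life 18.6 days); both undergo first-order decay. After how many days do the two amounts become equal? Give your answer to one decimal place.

Set 4.73·(1/2)^(t/44.5) = 27.5·(1/2)^(t/18.6).
Taking log₂: log₂(4.73/27.5) = t·(1/44.5 − 1/18.6).
log₂(0.172) = -2.5395; 1/44.5 − 1/18.6 = -0.031292.
t = -2.5395 / -0.031292 ≈ 81.157 days.

81.2 days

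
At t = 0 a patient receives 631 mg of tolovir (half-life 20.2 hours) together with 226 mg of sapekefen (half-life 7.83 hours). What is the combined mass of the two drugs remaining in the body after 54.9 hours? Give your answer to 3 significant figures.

tolovir: 631 × (1/2)^(54.9/20.2) = 631 × (1/2)^2.7178 ≈ 95.914 mg.
sapekefen: 226 × (1/2)^(54.9/7.83) = 226 × (1/2)^7.0115 ≈ 1.7516 mg.
Total = 95.914 + 1.7516 ≈ 97.666 mg.

97.7 mg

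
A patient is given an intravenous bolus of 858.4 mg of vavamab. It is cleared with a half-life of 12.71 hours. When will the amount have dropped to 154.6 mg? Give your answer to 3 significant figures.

Fraction remaining = 154.6/858.4 ≈ 0.1801.
n = log₂(858.4/154.6) = ln(5.5524)/ln 2 ≈ 2.4731 half-lives.
t = n × t½ = 2.4731 × 12.71 ≈ 31.433 hours.

31.4 hours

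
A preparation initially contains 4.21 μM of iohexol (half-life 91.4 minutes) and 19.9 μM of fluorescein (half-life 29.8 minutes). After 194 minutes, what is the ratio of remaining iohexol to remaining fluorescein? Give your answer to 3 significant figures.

iohexol: 4.21 × (1/2)^(194/91.4) = 4.21 × (1/2)^2.1225 ≈ 0.9668 μM.
fluorescein: 19.9 × (1/2)^(194/29.8) = 19.9 × (1/2)^6.5101 ≈ 0.21834 μM.
Ratio ≈ 0.9668 / 0.21834 ≈ 4.428.

4.43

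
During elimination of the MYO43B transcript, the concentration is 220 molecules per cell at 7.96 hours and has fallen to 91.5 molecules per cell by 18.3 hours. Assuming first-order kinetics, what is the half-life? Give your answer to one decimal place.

8.2 hours

Over Δt = 18.3 − 7.96 = 10.34 hours, the level fell by a factor of 220/91.5 ≈ 2.4044.
n = log₂(2.4044) ≈ 1.2657 half-lives, so t½ = 10.34/1.2657 ≈ 8.1697 hours.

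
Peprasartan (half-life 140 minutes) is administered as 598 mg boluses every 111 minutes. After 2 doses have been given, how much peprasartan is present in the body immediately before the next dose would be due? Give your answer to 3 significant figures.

The 2 doses were given 222, 111 minutes ago.
Total = 598·(1/2)^(222/140) + 598·(1/2)^(111/140)
      = 199.23 + 345.17 ≈ 544.4 mg.

544 mg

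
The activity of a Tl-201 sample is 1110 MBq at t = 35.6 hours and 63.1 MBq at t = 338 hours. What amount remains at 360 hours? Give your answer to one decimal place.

51.2 MBq

Over Δt = 338 − 35.6 = 302.4 hours, the level fell by a factor of 1110/63.1 ≈ 17.591.
n = log₂(17.591) ≈ 4.1368 half-lives, so t½ = 302.4/4.1368 ≈ 73.1 hours.
From t = 338 to t = 360: 63.1 × (1/2)^((360−338)/73.1) ≈ 51.219 MBq.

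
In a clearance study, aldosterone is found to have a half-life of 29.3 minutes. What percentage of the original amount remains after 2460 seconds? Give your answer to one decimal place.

2460 seconds = 41 minutes.
n = 41/29.3 ≈ 1.3993 half-lives.
Fraction remaining = (1/2)^1.3993 ≈ 0.37911, i.e. 37.911%.

37.9%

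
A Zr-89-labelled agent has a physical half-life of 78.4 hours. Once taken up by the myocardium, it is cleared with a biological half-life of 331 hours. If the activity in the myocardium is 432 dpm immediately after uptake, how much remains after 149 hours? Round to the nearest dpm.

1/t_eff = 1/t_phys + 1/t_biol = 1/78.4 + 1/331 = 0.015776 per hour.
t_eff = 78.4 × 331 / (78.4 + 331) ≈ 63.386 hours.
Remaining = 432 × (1/2)^(149/63.386) = 432 × (1/2)^2.3507 ≈ 84.696 dpm.

85 dpm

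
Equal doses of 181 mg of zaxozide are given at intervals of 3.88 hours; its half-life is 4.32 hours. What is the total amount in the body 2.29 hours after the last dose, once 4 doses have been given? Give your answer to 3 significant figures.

The 4 doses were given 13.93, 10.05, 6.17, 2.29 hours ago.
Total = 181·(1/2)^(13.93/4.32) + 181·(1/2)^(10.05/4.32) + 181·(1/2)^(6.17/4.32) + 181·(1/2)^(2.29/4.32)
      = 19.364 + 36.088 + 67.257 + 125.34 ≈ 248.05 mg.

248 mg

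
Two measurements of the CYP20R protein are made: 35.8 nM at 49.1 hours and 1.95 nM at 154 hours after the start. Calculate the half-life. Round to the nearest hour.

Over Δt = 154 − 49.1 = 104.9 hours, the level fell by a factor of 35.8/1.95 ≈ 18.359.
n = log₂(18.359) ≈ 4.1984 half-lives, so t½ = 104.9/4.1984 ≈ 24.986 hours.

25 hours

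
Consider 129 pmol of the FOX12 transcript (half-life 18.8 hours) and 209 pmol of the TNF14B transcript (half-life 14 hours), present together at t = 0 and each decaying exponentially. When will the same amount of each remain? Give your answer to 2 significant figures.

38 hours

Set 129·(1/2)^(t/18.8) = 209·(1/2)^(t/14).
Taking log₂: log₂(129/209) = t·(1/18.8 − 1/14).
log₂(0.61722) = -0.69613; 1/18.8 − 1/14 = -0.018237.
t = -0.69613 / -0.018237 ≈ 38.171 hours.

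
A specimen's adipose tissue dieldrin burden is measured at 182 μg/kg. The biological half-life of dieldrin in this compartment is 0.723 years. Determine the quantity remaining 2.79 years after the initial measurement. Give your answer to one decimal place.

12.5 μg/kg

Number of half-lives: n = 2.79/0.723 ≈ 3.8589.
Remaining = 182 × (1/2)^3.8589 = 182 × 0.068921 ≈ 12.544 μg/kg.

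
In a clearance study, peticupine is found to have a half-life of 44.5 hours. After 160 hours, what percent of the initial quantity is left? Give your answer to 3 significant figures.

8.27%

n = 160/44.5 ≈ 3.5955 half-lives.
Fraction remaining = (1/2)^3.5955 ≈ 0.082727, i.e. 8.2727%.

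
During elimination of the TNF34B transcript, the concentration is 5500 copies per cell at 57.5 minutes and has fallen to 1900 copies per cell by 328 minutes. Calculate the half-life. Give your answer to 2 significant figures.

Over Δt = 328 − 57.5 = 270.5 minutes, the level fell by a factor of 5500/1900 ≈ 2.8947.
n = log₂(2.8947) ≈ 1.5334 half-lives, so t½ = 270.5/1.5334 ≈ 176.4 minutes.

180 minutes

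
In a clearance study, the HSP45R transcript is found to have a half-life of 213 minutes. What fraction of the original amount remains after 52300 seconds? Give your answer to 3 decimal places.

52300 seconds = 871.667 minutes.
n = 871.667/213 ≈ 4.0923 half-lives.
Fraction remaining = (1/2)^4.0923 ≈ 0.058625.

0.059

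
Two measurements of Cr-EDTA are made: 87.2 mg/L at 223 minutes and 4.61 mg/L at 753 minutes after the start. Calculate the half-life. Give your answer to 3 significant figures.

Over Δt = 753 − 223 = 530 minutes, the level fell by a factor of 87.2/4.61 ≈ 18.915.
n = log₂(18.915) ≈ 4.2415 half-lives, so t½ = 530/4.2415 ≈ 124.96 minutes.

125 minutes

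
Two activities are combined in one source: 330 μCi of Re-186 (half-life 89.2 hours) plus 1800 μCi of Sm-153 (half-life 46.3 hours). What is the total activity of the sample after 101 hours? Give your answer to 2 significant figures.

Re-186: 330 × (1/2)^(101/89.2) = 330 × (1/2)^1.1323 ≈ 150.54 μCi.
Sm-153: 1800 × (1/2)^(101/46.3) = 1800 × (1/2)^2.1814 ≈ 396.82 μCi.
Total = 150.54 + 396.82 ≈ 547.37 μCi.

550 μCi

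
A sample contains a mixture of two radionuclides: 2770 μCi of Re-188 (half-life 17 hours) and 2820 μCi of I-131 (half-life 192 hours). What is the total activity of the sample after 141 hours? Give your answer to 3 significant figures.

1700 μCi

Re-188: 2770 × (1/2)^(141/17) = 2770 × (1/2)^8.2941 ≈ 8.8247 μCi.
I-131: 2820 × (1/2)^(141/192) = 2820 × (1/2)^0.73438 ≈ 1695 μCi.
Total = 8.8247 + 1695 ≈ 1703.9 μCi.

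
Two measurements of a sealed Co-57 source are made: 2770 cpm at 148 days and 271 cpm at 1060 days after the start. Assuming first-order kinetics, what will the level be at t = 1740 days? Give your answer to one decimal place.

47.9 cpm

Over Δt = 1060 − 148 = 912 days, the level fell by a factor of 2770/271 ≈ 10.221.
n = log₂(10.221) ≈ 3.3535 half-lives, so t½ = 912/3.3535 ≈ 271.95 days.
From t = 1060 to t = 1740: 271 × (1/2)^((1740−1060)/271.95) ≈ 47.892 cpm.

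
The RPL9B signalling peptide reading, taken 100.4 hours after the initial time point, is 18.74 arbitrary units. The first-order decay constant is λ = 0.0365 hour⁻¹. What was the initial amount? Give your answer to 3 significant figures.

732 arbitrary units

t½ = ln 2 / λ = 0.69315 / 0.0365 ≈ 18.99 hours.
Number of half-lives elapsed: n = 100.4/18.99 ≈ 5.2869.
A₀ = A × 2^n = 18.74 × 2^5.2869 = 18.74 × 39.041 ≈ 731.62 arbitrary units.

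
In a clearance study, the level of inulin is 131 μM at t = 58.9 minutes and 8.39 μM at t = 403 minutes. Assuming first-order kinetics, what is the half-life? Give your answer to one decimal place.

86.8 minutes

Over Δt = 403 − 58.9 = 344.1 minutes, the level fell by a factor of 131/8.39 ≈ 15.614.
n = log₂(15.614) ≈ 3.9648 half-lives, so t½ = 344.1/3.9648 ≈ 86.79 minutes.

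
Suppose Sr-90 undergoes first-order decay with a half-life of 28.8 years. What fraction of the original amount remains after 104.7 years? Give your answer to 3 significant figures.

n = 104.7/28.8 ≈ 3.6354 half-lives.
Fraction remaining = (1/2)^3.6354 ≈ 0.080469.

0.0805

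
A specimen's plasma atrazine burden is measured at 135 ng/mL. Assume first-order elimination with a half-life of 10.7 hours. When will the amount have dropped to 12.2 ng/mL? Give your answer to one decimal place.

Fraction remaining = 12.2/135 ≈ 0.09037.
n = log₂(135/12.2) = ln(11.066)/ln 2 ≈ 3.468 half-lives.
t = n × t½ = 3.468 × 10.7 ≈ 37.108 hours.

37.1 hours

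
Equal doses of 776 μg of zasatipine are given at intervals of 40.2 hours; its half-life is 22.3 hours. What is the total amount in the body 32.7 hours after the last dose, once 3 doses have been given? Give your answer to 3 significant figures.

The 3 doses were given 113.1, 72.9, 32.7 hours ago.
Total = 776·(1/2)^(113.1/22.3) + 776·(1/2)^(72.9/22.3) + 776·(1/2)^(32.7/22.3)
      = 23.073 + 80.497 + 280.83 ≈ 384.4 μg.

384 μg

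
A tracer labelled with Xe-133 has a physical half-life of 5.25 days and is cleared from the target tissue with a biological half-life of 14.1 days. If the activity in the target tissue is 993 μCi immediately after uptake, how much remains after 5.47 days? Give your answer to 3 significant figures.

1/t_eff = 1/t_phys + 1/t_biol = 1/5.25 + 1/14.1 = 0.2614 per day.
t_eff = 5.25 × 14.1 / (5.25 + 14.1) ≈ 3.8256 days.
Remaining = 993 × (1/2)^(5.47/3.8256) = 993 × (1/2)^1.4298 ≈ 368.57 μCi.

369 μCi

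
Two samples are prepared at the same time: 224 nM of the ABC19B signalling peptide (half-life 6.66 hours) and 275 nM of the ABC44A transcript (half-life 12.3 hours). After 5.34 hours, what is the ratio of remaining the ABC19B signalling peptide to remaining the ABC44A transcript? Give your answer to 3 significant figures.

0.631

ABC19B signalling peptide: 224 × (1/2)^(5.34/6.66) = 224 × (1/2)^0.8018 ≈ 128.49 nM.
ABC44A transcript: 275 × (1/2)^(5.34/12.3) = 275 × (1/2)^0.43415 ≈ 203.54 nM.
Ratio ≈ 128.49 / 203.54 ≈ 0.63131.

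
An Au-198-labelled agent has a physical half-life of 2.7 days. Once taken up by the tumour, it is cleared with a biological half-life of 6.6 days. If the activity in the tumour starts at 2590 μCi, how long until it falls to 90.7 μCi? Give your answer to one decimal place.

1/t_eff = 1/t_phys + 1/t_biol = 1/2.7 + 1/6.6 = 0.52189 per day.
t_eff = 2.7 × 6.6 / (2.7 + 6.6) ≈ 1.9161 days.
n = log₂(2590/90.7) ≈ 4.8357; t = 4.8357 × 1.9161 ≈ 9.2658 days.

9.3 days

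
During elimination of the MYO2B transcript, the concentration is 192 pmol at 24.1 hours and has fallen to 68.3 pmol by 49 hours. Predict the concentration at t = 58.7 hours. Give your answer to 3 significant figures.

45.7 pmol

Over Δt = 49 − 24.1 = 24.9 hours, the level fell by a factor of 192/68.3 ≈ 2.8111.
n = log₂(2.8111) ≈ 1.4911 half-lives, so t½ = 24.9/1.4911 ≈ 16.699 hours.
From t = 49 to t = 58.7: 68.3 × (1/2)^((58.7−49)/16.699) ≈ 45.662 pmol.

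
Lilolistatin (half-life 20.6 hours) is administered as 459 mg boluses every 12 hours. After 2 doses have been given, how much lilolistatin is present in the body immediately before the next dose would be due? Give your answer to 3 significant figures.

The 2 doses were given 24, 12 hours ago.
Total = 459·(1/2)^(24/20.6) + 459·(1/2)^(12/20.6)
      = 204.69 + 306.52 ≈ 511.21 mg.

511 mg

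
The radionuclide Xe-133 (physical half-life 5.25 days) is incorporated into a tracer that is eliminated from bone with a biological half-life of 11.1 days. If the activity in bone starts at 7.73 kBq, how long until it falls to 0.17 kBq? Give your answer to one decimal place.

1/t_eff = 1/t_phys + 1/t_biol = 1/5.25 + 1/11.1 = 0.28057 per day.
t_eff = 5.25 × 11.1 / (5.25 + 11.1) ≈ 3.5642 days.
n = log₂(7.73/0.17) ≈ 5.5069; t = 5.5069 × 3.5642 ≈ 19.628 days.

19.6 days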